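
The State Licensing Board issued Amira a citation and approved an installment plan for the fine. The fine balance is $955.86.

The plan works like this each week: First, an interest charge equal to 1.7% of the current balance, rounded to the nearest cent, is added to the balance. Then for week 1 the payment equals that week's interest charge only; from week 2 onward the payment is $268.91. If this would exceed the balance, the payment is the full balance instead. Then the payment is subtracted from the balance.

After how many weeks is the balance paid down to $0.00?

5

Week 1: $955.86 +$16.25 interest = $972.11; pay $16.25 → $955.86
Week 2: $955.86 +$16.25 interest = $972.11; pay $268.91 → $703.20
Week 3: $703.20 +$11.95 interest = $715.15; pay $268.91 → $446.24
Week 4: $446.24 +$7.59 interest = $453.83; pay $268.91 → $184.92
Week 5: $184.92 +$3.14 interest = $188.06; pay $188.06 → $0.00
Balance reaches $0.00 in week 5.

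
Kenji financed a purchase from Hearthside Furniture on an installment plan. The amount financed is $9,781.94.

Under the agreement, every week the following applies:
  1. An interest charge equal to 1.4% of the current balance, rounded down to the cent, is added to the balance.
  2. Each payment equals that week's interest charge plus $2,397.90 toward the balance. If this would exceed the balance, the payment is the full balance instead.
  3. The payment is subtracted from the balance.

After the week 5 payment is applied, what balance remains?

$0.00

# | Opening | Interest | Payment | End bal
1 | $9,781.94 | $136.94 | $2,534.84 | $7,384.04
2 | $7,384.04 | $103.37 | $2,501.27 | $4,986.14
3 | $4,986.14 | $69.80 | $2,467.70 | $2,588.24
4 | $2,588.24 | $36.23 | $2,434.13 | $190.34
5 | $190.34 | $2.66 | $193.00 | $0.00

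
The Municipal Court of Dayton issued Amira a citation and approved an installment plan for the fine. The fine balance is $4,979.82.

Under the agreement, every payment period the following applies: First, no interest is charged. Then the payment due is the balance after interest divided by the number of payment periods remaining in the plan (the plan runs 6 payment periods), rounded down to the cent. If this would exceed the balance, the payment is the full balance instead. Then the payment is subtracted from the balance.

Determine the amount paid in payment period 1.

Payment period 1: opening $4,979.82; payment $829.97; balance $4,149.85

$829.97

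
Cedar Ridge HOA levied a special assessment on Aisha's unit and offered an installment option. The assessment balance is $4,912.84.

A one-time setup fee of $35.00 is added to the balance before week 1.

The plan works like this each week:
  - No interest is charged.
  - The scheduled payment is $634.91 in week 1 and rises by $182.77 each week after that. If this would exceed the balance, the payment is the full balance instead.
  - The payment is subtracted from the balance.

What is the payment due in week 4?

$1,183.22

Week 1: $4,947.84 − $634.91 → $4,312.93
Week 2: $4,312.93 − $817.68 → $3,495.25
Week 3: $3,495.25 − $1,000.45 → $2,494.80
Week 4: $2,494.80 − $1,183.22 → $1,311.58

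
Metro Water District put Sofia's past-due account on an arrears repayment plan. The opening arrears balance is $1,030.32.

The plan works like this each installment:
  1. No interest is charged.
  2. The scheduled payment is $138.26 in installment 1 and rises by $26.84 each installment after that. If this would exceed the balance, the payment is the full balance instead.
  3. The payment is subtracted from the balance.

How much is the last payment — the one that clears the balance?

$70.62

Installment 1: $1,030.32 − $138.26 → $892.06
Installment 2: $892.06 − $165.10 → $726.96
Installment 3: $726.96 − $191.94 → $535.02
Installment 4: $535.02 − $218.78 → $316.24
Installment 5: $316.24 − $245.62 → $70.62
Installment 6: $70.62 − $70.62 → $0.00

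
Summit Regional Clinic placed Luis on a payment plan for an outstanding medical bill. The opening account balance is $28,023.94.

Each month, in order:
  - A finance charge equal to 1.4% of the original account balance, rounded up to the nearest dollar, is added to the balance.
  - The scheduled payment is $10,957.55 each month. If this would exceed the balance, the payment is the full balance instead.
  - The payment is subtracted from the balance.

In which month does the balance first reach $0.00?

# | Opening | Interest | Payment | End bal
1 | $28,023.94 | $393.00 | $10,957.55 | $17,459.39
2 | $17,459.39 | $393.00 | $10,957.55 | $6,894.84
3 | $6,894.84 | $393.00 | $7,287.84 | $0.00
Balance reaches $0.00 in month 3.

3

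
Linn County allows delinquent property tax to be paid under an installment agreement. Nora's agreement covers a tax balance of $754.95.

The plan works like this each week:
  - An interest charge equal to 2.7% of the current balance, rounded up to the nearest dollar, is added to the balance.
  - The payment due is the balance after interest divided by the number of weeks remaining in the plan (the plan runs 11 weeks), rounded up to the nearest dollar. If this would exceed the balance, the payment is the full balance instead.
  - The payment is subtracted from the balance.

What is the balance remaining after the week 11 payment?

Week 1: $754.95 +$21.00 interest = $775.95; pay $71.00 → $704.95
Week 2: $704.95 +$20.00 interest = $724.95; pay $73.00 → $651.95
Week 3: $651.95 +$18.00 interest = $669.95; pay $75.00 → $594.95
Week 4: $594.95 +$17.00 interest = $611.95; pay $77.00 → $534.95
Week 5: $534.95 +$15.00 interest = $549.95; pay $79.00 → $470.95
Week 6: $470.95 +$13.00 interest = $483.95; pay $81.00 → $402.95
Week 7: $402.95 +$11.00 interest = $413.95; pay $83.00 → $330.95
Week 8: $330.95 +$9.00 interest = $339.95; pay $85.00 → $254.95
Week 9: $254.95 +$7.00 interest = $261.95; pay $88.00 → $173.95
Week 10: $173.95 +$5.00 interest = $178.95; pay $90.00 → $88.95
Week 11: $88.95 +$3.00 interest = $91.95; pay $91.95 → $0.00

$0.00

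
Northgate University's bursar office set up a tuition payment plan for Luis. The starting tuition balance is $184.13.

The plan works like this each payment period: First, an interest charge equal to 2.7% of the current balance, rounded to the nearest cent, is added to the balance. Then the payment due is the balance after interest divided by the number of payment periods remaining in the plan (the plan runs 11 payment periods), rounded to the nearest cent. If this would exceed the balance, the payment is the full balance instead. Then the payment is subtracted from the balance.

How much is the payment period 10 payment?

Payment period 1: opening $184.13; interest $4.97 → $189.10; payment $17.19; balance $171.91
Payment period 2: opening $171.91; interest $4.64 → $176.55; payment $17.66; balance $158.89
Payment period 3: opening $158.89; interest $4.29 → $163.18; payment $18.13; balance $145.05
Payment period 4: opening $145.05; interest $3.92 → $148.97; payment $18.62; balance $130.35
Payment period 5: opening $130.35; interest $3.52 → $133.87; payment $19.12; balance $114.75
Payment period 6: opening $114.75; interest $3.10 → $117.85; payment $19.64; balance $98.21
Payment period 7: opening $98.21; interest $2.65 → $100.86; payment $20.17; balance $80.69
Payment period 8: opening $80.69; interest $2.18 → $82.87; payment $20.72; balance $62.15
Payment period 9: opening $62.15; interest $1.68 → $63.83; payment $21.28; balance $42.55
Payment period 10: opening $42.55; interest $1.15 → $43.70; payment $21.85; balance $21.85

$21.85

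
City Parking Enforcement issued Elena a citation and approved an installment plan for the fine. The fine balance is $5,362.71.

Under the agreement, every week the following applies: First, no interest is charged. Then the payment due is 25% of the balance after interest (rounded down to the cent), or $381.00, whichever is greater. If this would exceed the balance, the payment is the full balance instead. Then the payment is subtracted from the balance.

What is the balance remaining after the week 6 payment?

# | Opening | Payment | End bal
1 | $5,362.71 | $1,340.67 | $4,022.04
2 | $4,022.04 | $1,005.51 | $3,016.53
3 | $3,016.53 | $754.13 | $2,262.40
4 | $2,262.40 | $565.60 | $1,696.80
5 | $1,696.80 | $424.20 | $1,272.60
6 | $1,272.60 | $381.00 | $891.60

$891.60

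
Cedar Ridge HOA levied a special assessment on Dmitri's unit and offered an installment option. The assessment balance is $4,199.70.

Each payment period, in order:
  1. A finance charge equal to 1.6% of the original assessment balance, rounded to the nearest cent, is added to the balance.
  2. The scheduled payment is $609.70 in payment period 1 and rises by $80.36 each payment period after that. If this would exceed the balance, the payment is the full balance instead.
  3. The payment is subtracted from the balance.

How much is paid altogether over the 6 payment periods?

Payment period 1: opening $4,199.70; interest $67.20 → $4,266.90; payment $609.70; balance $3,657.20
Payment period 2: opening $3,657.20; interest $67.20 → $3,724.40; payment $690.06; balance $3,034.34
Payment period 3: opening $3,034.34; interest $67.20 → $3,101.54; payment $770.42; balance $2,331.12
Payment period 4: opening $2,331.12; interest $67.20 → $2,398.32; payment $850.78; balance $1,547.54
Payment period 5: opening $1,547.54; interest $67.20 → $1,614.74; payment $931.14; balance $683.60
Payment period 6: opening $683.60; interest $67.20 → $750.80; payment $750.80; balance $0.00
Total paid: $4,602.90

$4,602.90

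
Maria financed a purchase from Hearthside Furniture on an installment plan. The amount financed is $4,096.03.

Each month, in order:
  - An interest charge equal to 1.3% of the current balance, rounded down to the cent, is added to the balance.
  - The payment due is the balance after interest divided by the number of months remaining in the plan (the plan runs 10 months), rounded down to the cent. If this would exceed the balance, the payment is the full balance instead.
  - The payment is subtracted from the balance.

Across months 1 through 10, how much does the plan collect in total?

$4,400.57

Month 1: $4,096.03 +$53.24 interest = $4,149.27; pay $414.92 → $3,734.35
Month 2: $3,734.35 +$48.54 interest = $3,782.89; pay $420.32 → $3,362.57
Month 3: $3,362.57 +$43.71 interest = $3,406.28; pay $425.78 → $2,980.50
Month 4: $2,980.50 +$38.74 interest = $3,019.24; pay $431.32 → $2,587.92
Month 5: $2,587.92 +$33.64 interest = $2,621.56; pay $436.92 → $2,184.64
Month 6: $2,184.64 +$28.40 interest = $2,213.04; pay $442.60 → $1,770.44
Month 7: $1,770.44 +$23.01 interest = $1,793.45; pay $448.36 → $1,345.09
Month 8: $1,345.09 +$17.48 interest = $1,362.57; pay $454.19 → $908.38
Month 9: $908.38 +$11.80 interest = $920.18; pay $460.09 → $460.09
Month 10: $460.09 +$5.98 interest = $466.07; pay $466.07 → $0.00
Total paid: $4,400.57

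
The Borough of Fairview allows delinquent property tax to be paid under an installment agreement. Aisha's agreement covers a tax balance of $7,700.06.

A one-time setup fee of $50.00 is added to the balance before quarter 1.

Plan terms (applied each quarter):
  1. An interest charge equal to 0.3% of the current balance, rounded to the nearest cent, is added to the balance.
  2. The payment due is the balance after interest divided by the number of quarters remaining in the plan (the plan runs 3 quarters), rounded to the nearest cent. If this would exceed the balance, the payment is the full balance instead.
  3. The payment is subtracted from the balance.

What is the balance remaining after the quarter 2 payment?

# | Opening | Interest | Payment | End bal
1 | $7,750.06 | $23.25 | $2,591.10 | $5,182.21
2 | $5,182.21 | $15.55 | $2,598.88 | $2,598.88

$2,598.88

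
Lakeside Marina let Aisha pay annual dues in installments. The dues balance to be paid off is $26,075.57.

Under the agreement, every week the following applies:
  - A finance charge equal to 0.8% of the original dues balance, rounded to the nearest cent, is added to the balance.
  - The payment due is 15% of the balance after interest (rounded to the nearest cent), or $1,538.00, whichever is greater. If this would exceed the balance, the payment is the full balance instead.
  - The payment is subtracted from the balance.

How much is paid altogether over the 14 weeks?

Week 1: $26,075.57 +$208.60 interest = $26,284.17; pay $3,942.63 → $22,341.54
Week 2: $22,341.54 +$208.60 interest = $22,550.14; pay $3,382.52 → $19,167.62
Week 3: $19,167.62 +$208.60 interest = $19,376.22; pay $2,906.43 → $16,469.79
Week 4: $16,469.79 +$208.60 interest = $16,678.39; pay $2,501.76 → $14,176.63
Week 5: $14,176.63 +$208.60 interest = $14,385.23; pay $2,157.78 → $12,227.45
Week 6: $12,227.45 +$208.60 interest = $12,436.05; pay $1,865.41 → $10,570.64
Week 7: $10,570.64 +$208.60 interest = $10,779.24; pay $1,616.89 → $9,162.35
Week 8: $9,162.35 +$208.60 interest = $9,370.95; pay $1,538.00 → $7,832.95
Week 9: $7,832.95 +$208.60 interest = $8,041.55; pay $1,538.00 → $6,503.55
Week 10: $6,503.55 +$208.60 interest = $6,712.15; pay $1,538.00 → $5,174.15
Week 11: $5,174.15 +$208.60 interest = $5,382.75; pay $1,538.00 → $3,844.75
Week 12: $3,844.75 +$208.60 interest = $4,053.35; pay $1,538.00 → $2,515.35
Week 13: $2,515.35 +$208.60 interest = $2,723.95; pay $1,538.00 → $1,185.95
Week 14: $1,185.95 +$208.60 interest = $1,394.55; pay $1,394.55 → $0.00
Total paid: $28,995.97

$28,995.97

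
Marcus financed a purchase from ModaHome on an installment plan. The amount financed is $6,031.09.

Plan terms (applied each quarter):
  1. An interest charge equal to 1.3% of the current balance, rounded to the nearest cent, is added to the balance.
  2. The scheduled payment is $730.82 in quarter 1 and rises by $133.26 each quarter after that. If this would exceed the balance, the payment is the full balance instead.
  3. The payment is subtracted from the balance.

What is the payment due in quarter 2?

Quarter 1: opening $6,031.09; interest $78.40 → $6,109.49; payment $730.82; balance $5,378.67
Quarter 2: opening $5,378.67; interest $69.92 → $5,448.59; payment $864.08; balance $4,584.51

$864.08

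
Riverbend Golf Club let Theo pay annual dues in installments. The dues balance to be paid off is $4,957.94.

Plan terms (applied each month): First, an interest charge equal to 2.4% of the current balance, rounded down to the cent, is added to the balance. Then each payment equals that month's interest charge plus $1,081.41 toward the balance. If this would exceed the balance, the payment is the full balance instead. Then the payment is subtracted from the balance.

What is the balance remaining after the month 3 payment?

$1,713.71

Month 1: $4,957.94 +$118.99 interest = $5,076.93; pay $1,200.40 → $3,876.53
Month 2: $3,876.53 +$93.03 interest = $3,969.56; pay $1,174.44 → $2,795.12
Month 3: $2,795.12 +$67.08 interest = $2,862.20; pay $1,148.49 → $1,713.71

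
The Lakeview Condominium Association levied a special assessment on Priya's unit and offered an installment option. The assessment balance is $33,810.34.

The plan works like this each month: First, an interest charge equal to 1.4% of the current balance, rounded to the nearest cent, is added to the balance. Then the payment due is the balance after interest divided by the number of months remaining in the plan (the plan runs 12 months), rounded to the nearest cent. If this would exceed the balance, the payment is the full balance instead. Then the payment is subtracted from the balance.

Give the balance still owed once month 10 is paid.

Month 1: opening $33,810.34; interest $473.34 → $34,283.68; payment $2,856.97; balance $31,426.71
Month 2: opening $31,426.71; interest $439.97 → $31,866.68; payment $2,896.97; balance $28,969.71
Month 3: opening $28,969.71; interest $405.58 → $29,375.29; payment $2,937.53; balance $26,437.76
Month 4: opening $26,437.76; interest $370.13 → $26,807.89; payment $2,978.65; balance $23,829.24
Month 5: opening $23,829.24; interest $333.61 → $24,162.85; payment $3,020.36; balance $21,142.49
Month 6: opening $21,142.49; interest $295.99 → $21,438.48; payment $3,062.64; balance $18,375.84
Month 7: opening $18,375.84; interest $257.26 → $18,633.10; payment $3,105.52; balance $15,527.58
Month 8: opening $15,527.58; interest $217.39 → $15,744.97; payment $3,148.99; balance $12,595.98
Month 9: opening $12,595.98; interest $176.34 → $12,772.32; payment $3,193.08; balance $9,579.24
Month 10: opening $9,579.24; interest $134.11 → $9,713.35; payment $3,237.78; balance $6,475.57

$6,475.57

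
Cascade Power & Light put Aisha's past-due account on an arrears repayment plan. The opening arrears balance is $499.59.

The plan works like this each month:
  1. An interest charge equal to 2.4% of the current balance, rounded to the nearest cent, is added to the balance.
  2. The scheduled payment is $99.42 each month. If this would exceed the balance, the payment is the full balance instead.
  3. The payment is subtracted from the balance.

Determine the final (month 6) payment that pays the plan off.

$41.92

Month 1: $499.59 +$11.99 interest = $511.58; pay $99.42 → $412.16
Month 2: $412.16 +$9.89 interest = $422.05; pay $99.42 → $322.63
Month 3: $322.63 +$7.74 interest = $330.37; pay $99.42 → $230.95
Month 4: $230.95 +$5.54 interest = $236.49; pay $99.42 → $137.07
Month 5: $137.07 +$3.29 interest = $140.36; pay $99.42 → $40.94
Month 6: $40.94 +$0.98 interest = $41.92; pay $41.92 → $0.00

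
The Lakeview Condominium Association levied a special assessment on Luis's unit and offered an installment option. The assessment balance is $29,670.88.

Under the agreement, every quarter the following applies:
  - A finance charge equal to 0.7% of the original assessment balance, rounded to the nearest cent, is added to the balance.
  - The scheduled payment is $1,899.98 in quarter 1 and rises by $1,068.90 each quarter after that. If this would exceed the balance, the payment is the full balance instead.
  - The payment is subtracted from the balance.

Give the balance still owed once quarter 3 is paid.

Quarter 1: $29,670.88 +$207.70 interest = $29,878.58; pay $1,899.98 → $27,978.60
Quarter 2: $27,978.60 +$207.70 interest = $28,186.30; pay $2,968.88 → $25,217.42
Quarter 3: $25,217.42 +$207.70 interest = $25,425.12; pay $4,037.78 → $21,387.34

$21,387.34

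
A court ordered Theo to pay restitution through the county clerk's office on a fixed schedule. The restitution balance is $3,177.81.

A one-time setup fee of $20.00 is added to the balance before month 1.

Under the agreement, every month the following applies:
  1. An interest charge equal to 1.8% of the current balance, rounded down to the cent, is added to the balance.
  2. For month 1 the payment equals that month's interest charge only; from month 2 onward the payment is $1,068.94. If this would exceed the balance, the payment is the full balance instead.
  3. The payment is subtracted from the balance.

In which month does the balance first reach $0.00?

5

Month 1: opening $3,197.81; interest $57.56 → $3,255.37; payment $57.56; balance $3,197.81
Month 2: opening $3,197.81; interest $57.56 → $3,255.37; payment $1,068.94; balance $2,186.43
Month 3: opening $2,186.43; interest $39.35 → $2,225.78; payment $1,068.94; balance $1,156.84
Month 4: opening $1,156.84; interest $20.82 → $1,177.66; payment $1,068.94; balance $108.72
Month 5: opening $108.72; interest $1.95 → $110.67; payment $110.67; balance $0.00
Balance reaches $0.00 in month 5.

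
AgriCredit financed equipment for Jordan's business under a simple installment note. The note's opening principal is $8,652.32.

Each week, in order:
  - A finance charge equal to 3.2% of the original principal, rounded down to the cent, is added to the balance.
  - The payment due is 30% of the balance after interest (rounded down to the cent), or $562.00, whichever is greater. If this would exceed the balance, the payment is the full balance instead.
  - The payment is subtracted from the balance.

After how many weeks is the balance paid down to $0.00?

12

Week 1: $8,652.32 +$276.87 interest = $8,929.19; pay $2,678.75 → $6,250.44
Week 2: $6,250.44 +$276.87 interest = $6,527.31; pay $1,958.19 → $4,569.12
Week 3: $4,569.12 +$276.87 interest = $4,845.99; pay $1,453.79 → $3,392.20
Week 4: $3,392.20 +$276.87 interest = $3,669.07; pay $1,100.72 → $2,568.35
Week 5: $2,568.35 +$276.87 interest = $2,845.22; pay $853.56 → $1,991.66
Week 6: $1,991.66 +$276.87 interest = $2,268.53; pay $680.55 → $1,587.98
Week 7: $1,587.98 +$276.87 interest = $1,864.85; pay $562.00 → $1,302.85
Week 8: $1,302.85 +$276.87 interest = $1,579.72; pay $562.00 → $1,017.72
Week 9: $1,017.72 +$276.87 interest = $1,294.59; pay $562.00 → $732.59
Week 10: $732.59 +$276.87 interest = $1,009.46; pay $562.00 → $447.46
Week 11: $447.46 +$276.87 interest = $724.33; pay $562.00 → $162.33
Week 12: $162.33 +$276.87 interest = $439.20; pay $439.20 → $0.00
Balance reaches $0.00 in week 12.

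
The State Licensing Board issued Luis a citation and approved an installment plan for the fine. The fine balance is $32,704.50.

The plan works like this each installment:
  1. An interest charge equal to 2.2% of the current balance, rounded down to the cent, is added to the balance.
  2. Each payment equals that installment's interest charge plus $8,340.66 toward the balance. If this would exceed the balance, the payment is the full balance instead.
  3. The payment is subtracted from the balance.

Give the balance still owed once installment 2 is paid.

# | Opening | Interest | Payment | End bal
1 | $32,704.50 | $719.49 | $9,060.15 | $24,363.84
2 | $24,363.84 | $536.00 | $8,876.66 | $16,023.18

$16,023.18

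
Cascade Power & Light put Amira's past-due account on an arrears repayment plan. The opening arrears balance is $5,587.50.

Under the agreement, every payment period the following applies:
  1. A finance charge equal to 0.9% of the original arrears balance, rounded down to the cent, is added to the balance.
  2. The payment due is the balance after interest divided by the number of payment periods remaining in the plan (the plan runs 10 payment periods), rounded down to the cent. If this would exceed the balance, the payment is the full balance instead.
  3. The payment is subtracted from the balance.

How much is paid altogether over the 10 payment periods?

Payment period 1: $5,587.50 +$50.28 interest = $5,637.78; pay $563.77 → $5,074.01
Payment period 2: $5,074.01 +$50.28 interest = $5,124.29; pay $569.36 → $4,554.93
Payment period 3: $4,554.93 +$50.28 interest = $4,605.21; pay $575.65 → $4,029.56
Payment period 4: $4,029.56 +$50.28 interest = $4,079.84; pay $582.83 → $3,497.01
Payment period 5: $3,497.01 +$50.28 interest = $3,547.29; pay $591.21 → $2,956.08
Payment period 6: $2,956.08 +$50.28 interest = $3,006.36; pay $601.27 → $2,405.09
Payment period 7: $2,405.09 +$50.28 interest = $2,455.37; pay $613.84 → $1,841.53
Payment period 8: $1,841.53 +$50.28 interest = $1,891.81; pay $630.60 → $1,261.21
Payment period 9: $1,261.21 +$50.28 interest = $1,311.49; pay $655.74 → $655.75
Payment period 10: $655.75 +$50.28 interest = $706.03; pay $706.03 → $0.00
Total paid: $6,090.30

$6,090.30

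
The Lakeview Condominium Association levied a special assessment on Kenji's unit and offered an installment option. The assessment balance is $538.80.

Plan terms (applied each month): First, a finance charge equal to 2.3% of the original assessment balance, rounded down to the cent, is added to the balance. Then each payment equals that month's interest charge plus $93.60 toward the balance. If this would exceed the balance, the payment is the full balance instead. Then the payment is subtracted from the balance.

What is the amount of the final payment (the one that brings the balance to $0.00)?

# | Opening | Interest | Payment | End bal
1 | $538.80 | $12.39 | $105.99 | $445.20
2 | $445.20 | $12.39 | $105.99 | $351.60
3 | $351.60 | $12.39 | $105.99 | $258.00
4 | $258.00 | $12.39 | $105.99 | $164.40
5 | $164.40 | $12.39 | $105.99 | $70.80
6 | $70.80 | $12.39 | $83.19 | $0.00

$83.19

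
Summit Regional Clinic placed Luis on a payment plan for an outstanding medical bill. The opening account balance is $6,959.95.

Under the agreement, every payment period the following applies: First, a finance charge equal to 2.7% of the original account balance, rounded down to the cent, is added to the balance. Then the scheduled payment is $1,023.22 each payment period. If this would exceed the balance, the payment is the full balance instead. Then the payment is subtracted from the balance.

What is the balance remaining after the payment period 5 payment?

Payment period 1: $6,959.95 +$187.91 interest = $7,147.86; pay $1,023.22 → $6,124.64
Payment period 2: $6,124.64 +$187.91 interest = $6,312.55; pay $1,023.22 → $5,289.33
Payment period 3: $5,289.33 +$187.91 interest = $5,477.24; pay $1,023.22 → $4,454.02
Payment period 4: $4,454.02 +$187.91 interest = $4,641.93; pay $1,023.22 → $3,618.71
Payment period 5: $3,618.71 +$187.91 interest = $3,806.62; pay $1,023.22 → $2,783.40

$2,783.40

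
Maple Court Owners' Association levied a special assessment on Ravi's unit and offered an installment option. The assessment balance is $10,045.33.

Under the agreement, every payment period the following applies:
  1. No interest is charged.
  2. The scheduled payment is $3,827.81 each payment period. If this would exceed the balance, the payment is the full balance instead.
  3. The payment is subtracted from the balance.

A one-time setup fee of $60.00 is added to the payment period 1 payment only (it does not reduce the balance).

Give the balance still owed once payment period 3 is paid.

$0.00

# | Opening | Payment | Fee | End bal
1 | $10,045.33 | $3,827.81 | $60.00 | $6,217.52
2 | $6,217.52 | $3,827.81 | — | $2,389.71
3 | $2,389.71 | $2,389.71 | — | $0.00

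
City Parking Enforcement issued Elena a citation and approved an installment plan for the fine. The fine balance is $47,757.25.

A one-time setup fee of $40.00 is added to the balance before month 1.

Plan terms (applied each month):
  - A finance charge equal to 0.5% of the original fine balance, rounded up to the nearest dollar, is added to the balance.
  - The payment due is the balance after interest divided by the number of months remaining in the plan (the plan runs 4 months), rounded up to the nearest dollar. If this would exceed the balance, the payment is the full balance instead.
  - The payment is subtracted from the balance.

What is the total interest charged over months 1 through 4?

$956.00

Month 1: opening $47,797.25; interest $239.00 → $48,036.25; payment $12,010.00; balance $36,026.25
Month 2: opening $36,026.25; interest $239.00 → $36,265.25; payment $12,089.00; balance $24,176.25
Month 3: opening $24,176.25; interest $239.00 → $24,415.25; payment $12,208.00; balance $12,207.25
Month 4: opening $12,207.25; interest $239.00 → $12,446.25; payment $12,446.25; balance $0.00
Total interest: $239.00 + $239.00 + $239.00 + $239.00 = $956.00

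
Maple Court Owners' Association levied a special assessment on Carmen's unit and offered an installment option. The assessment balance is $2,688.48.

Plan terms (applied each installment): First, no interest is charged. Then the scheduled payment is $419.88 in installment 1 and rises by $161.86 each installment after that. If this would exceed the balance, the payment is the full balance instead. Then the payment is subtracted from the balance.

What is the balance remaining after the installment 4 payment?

$37.80

Installment 1: opening $2,688.48; payment $419.88; balance $2,268.60
Installment 2: opening $2,268.60; payment $581.74; balance $1,686.86
Installment 3: opening $1,686.86; payment $743.60; balance $943.26
Installment 4: opening $943.26; payment $905.46; balance $37.80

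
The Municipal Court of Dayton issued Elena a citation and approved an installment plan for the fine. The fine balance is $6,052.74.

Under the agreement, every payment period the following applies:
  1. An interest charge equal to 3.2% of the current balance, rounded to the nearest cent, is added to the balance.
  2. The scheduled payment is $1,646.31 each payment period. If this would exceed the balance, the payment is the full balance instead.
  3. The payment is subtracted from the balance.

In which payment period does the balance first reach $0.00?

# | Opening | Interest | Payment | End bal
1 | $6,052.74 | $193.69 | $1,646.31 | $4,600.12
2 | $4,600.12 | $147.20 | $1,646.31 | $3,101.01
3 | $3,101.01 | $99.23 | $1,646.31 | $1,553.93
4 | $1,553.93 | $49.73 | $1,603.66 | $0.00
Balance reaches $0.00 in payment period 4.

4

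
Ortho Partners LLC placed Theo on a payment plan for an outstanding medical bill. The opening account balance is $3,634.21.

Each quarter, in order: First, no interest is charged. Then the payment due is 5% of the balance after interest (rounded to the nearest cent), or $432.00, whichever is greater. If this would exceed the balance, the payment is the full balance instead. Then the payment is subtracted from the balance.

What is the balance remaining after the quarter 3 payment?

$2,338.21

Quarter 1: $3,634.21 − $432.00 → $3,202.21
Quarter 2: $3,202.21 − $432.00 → $2,770.21
Quarter 3: $2,770.21 − $432.00 → $2,338.21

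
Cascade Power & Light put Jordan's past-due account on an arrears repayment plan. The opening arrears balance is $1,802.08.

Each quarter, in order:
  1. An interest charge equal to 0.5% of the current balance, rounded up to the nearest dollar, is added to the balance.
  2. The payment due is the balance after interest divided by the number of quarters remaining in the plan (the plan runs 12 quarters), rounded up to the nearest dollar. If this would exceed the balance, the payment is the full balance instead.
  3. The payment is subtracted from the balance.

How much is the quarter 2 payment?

Quarter 1: opening $1,802.08; interest $10.00 → $1,812.08; payment $152.00; balance $1,660.08
Quarter 2: opening $1,660.08; interest $9.00 → $1,669.08; payment $152.00; balance $1,517.08

$152.00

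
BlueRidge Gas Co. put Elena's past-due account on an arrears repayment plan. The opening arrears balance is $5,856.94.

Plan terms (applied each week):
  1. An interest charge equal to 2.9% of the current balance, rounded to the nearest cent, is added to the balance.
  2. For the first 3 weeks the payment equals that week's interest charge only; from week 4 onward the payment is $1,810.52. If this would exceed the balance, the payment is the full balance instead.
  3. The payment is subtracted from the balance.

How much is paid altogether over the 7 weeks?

$6,754.85

Week 1: $5,856.94 +$169.85 interest = $6,026.79; pay $169.85 → $5,856.94
Week 2: $5,856.94 +$169.85 interest = $6,026.79; pay $169.85 → $5,856.94
Week 3: $5,856.94 +$169.85 interest = $6,026.79; pay $169.85 → $5,856.94
Week 4: $5,856.94 +$169.85 interest = $6,026.79; pay $1,810.52 → $4,216.27
Week 5: $4,216.27 +$122.27 interest = $4,338.54; pay $1,810.52 → $2,528.02
Week 6: $2,528.02 +$73.31 interest = $2,601.33; pay $1,810.52 → $790.81
Week 7: $790.81 +$22.93 interest = $813.74; pay $813.74 → $0.00
Total paid: $6,754.85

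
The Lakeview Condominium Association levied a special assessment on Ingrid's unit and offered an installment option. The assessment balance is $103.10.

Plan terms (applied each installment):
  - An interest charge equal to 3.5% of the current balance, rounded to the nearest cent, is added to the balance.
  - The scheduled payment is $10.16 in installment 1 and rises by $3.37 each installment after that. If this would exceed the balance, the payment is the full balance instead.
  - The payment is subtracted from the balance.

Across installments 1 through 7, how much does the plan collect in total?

$118.98

Installment 1: opening $103.10; interest $3.61 → $106.71; payment $10.16; balance $96.55
Installment 2: opening $96.55; interest $3.38 → $99.93; payment $13.53; balance $86.40
Installment 3: opening $86.40; interest $3.02 → $89.42; payment $16.90; balance $72.52
Installment 4: opening $72.52; interest $2.54 → $75.06; payment $20.27; balance $54.79
Installment 5: opening $54.79; interest $1.92 → $56.71; payment $23.64; balance $33.07
Installment 6: opening $33.07; interest $1.16 → $34.23; payment $27.01; balance $7.22
Installment 7: opening $7.22; interest $0.25 → $7.47; payment $7.47; balance $0.00
Total paid: $118.98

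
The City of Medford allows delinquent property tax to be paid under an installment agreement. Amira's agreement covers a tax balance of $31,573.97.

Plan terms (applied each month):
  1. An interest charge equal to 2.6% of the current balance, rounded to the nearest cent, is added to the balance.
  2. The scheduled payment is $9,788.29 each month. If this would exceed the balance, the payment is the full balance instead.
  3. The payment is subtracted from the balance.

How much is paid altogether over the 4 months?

$33,434.35

Month 1: opening $31,573.97; interest $820.92 → $32,394.89; payment $9,788.29; balance $22,606.60
Month 2: opening $22,606.60; interest $587.77 → $23,194.37; payment $9,788.29; balance $13,406.08
Month 3: opening $13,406.08; interest $348.56 → $13,754.64; payment $9,788.29; balance $3,966.35
Month 4: opening $3,966.35; interest $103.13 → $4,069.48; payment $4,069.48; balance $0.00
Total paid: $33,434.35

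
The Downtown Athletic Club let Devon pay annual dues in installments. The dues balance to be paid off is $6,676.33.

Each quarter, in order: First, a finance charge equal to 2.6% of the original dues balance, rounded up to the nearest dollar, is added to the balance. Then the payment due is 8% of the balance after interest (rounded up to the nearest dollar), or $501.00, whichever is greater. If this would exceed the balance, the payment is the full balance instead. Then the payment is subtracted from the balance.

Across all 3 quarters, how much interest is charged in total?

# | Opening | Interest | Payment | End bal
1 | $6,676.33 | $174.00 | $549.00 | $6,301.33
2 | $6,301.33 | $174.00 | $519.00 | $5,956.33
3 | $5,956.33 | $174.00 | $501.00 | $5,629.33
Total interest: $174.00 + $174.00 + $174.00 = $522.00

$522.00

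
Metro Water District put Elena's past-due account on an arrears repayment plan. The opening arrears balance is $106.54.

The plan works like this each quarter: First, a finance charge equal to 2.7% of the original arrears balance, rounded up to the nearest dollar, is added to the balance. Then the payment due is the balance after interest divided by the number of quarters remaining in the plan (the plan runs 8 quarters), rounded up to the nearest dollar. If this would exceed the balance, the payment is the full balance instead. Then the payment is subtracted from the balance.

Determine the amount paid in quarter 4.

$15.00

# | Opening | Interest | Payment | End bal
1 | $106.54 | $3.00 | $14.00 | $95.54
2 | $95.54 | $3.00 | $15.00 | $83.54
3 | $83.54 | $3.00 | $15.00 | $71.54
4 | $71.54 | $3.00 | $15.00 | $59.54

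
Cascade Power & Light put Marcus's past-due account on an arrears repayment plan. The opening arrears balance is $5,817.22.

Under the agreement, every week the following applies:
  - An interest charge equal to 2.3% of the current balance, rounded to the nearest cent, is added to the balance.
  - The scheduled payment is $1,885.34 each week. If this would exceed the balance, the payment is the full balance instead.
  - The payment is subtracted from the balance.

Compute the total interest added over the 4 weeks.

# | Opening | Interest | Payment | End bal
1 | $5,817.22 | $133.80 | $1,885.34 | $4,065.68
2 | $4,065.68 | $93.51 | $1,885.34 | $2,273.85
3 | $2,273.85 | $52.30 | $1,885.34 | $440.81
4 | $440.81 | $10.14 | $450.95 | $0.00
Total interest: $133.80 + $93.51 + $52.30 + $10.14 = $289.75

$289.75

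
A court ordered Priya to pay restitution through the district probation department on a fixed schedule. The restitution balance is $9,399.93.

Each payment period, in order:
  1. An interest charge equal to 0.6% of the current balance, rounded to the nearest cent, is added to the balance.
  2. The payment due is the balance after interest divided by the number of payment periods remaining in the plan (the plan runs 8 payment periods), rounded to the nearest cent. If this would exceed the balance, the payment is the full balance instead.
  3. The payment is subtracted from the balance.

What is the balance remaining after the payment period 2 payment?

$7,134.81

Payment period 1: $9,399.93 +$56.40 interest = $9,456.33; pay $1,182.04 → $8,274.29
Payment period 2: $8,274.29 +$49.65 interest = $8,323.94; pay $1,189.13 → $7,134.81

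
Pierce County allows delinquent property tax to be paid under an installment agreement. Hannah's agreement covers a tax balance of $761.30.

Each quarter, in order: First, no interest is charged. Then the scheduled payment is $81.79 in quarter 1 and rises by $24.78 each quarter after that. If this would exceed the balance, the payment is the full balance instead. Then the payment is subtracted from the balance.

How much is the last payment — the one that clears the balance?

Quarter 1: opening $761.30; payment $81.79; balance $679.51
Quarter 2: opening $679.51; payment $106.57; balance $572.94
Quarter 3: opening $572.94; payment $131.35; balance $441.59
Quarter 4: opening $441.59; payment $156.13; balance $285.46
Quarter 5: opening $285.46; payment $180.91; balance $104.55
Quarter 6: opening $104.55; payment $104.55; balance $0.00

$104.55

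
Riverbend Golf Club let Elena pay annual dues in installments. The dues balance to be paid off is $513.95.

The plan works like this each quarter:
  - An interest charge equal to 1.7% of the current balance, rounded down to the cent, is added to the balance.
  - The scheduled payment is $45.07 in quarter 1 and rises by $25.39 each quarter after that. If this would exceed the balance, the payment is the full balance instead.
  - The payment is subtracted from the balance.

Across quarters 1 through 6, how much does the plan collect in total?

$548.11

Quarter 1: $513.95 +$8.73 interest = $522.68; pay $45.07 → $477.61
Quarter 2: $477.61 +$8.11 interest = $485.72; pay $70.46 → $415.26
Quarter 3: $415.26 +$7.05 interest = $422.31; pay $95.85 → $326.46
Quarter 4: $326.46 +$5.54 interest = $332.00; pay $121.24 → $210.76
Quarter 5: $210.76 +$3.58 interest = $214.34; pay $146.63 → $67.71
Quarter 6: $67.71 +$1.15 interest = $68.86; pay $68.86 → $0.00
Total paid: $548.11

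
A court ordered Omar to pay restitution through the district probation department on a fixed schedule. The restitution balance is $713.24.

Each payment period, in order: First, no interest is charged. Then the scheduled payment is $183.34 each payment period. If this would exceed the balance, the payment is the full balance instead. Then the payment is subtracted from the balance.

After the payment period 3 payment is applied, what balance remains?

$163.22

Payment period 1: opening $713.24; payment $183.34; balance $529.90
Payment period 2: opening $529.90; payment $183.34; balance $346.56
Payment period 3: opening $346.56; payment $183.34; balance $163.22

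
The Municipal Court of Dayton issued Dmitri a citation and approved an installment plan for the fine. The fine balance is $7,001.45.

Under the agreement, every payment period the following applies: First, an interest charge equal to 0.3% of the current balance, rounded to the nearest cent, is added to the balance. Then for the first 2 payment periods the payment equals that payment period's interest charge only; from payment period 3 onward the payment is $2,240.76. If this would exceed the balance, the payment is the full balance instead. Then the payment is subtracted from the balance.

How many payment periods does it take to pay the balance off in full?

6

Payment period 1: $7,001.45 +$21.00 interest = $7,022.45; pay $21.00 → $7,001.45
Payment period 2: $7,001.45 +$21.00 interest = $7,022.45; pay $21.00 → $7,001.45
Payment period 3: $7,001.45 +$21.00 interest = $7,022.45; pay $2,240.76 → $4,781.69
Payment period 4: $4,781.69 +$14.35 interest = $4,796.04; pay $2,240.76 → $2,555.28
Payment period 5: $2,555.28 +$7.67 interest = $2,562.95; pay $2,240.76 → $322.19
Payment period 6: $322.19 +$0.97 interest = $323.16; pay $323.16 → $0.00
Balance reaches $0.00 in payment period 6.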